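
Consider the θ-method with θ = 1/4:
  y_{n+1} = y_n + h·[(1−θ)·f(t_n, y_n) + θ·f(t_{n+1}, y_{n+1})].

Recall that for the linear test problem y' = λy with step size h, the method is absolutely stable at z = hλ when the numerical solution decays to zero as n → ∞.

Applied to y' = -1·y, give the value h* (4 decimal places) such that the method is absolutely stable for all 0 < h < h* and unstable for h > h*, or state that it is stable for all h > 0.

Set f=λy, z=hλ:
  y_{n+1} = y_n + z·[3/4·y_n + 1/4·y_{n+1}] ⇒ (1 − 1/4z)y_{n+1} = (1 + 3/4z)y_n
  R(z) = (1 + 3/4z)/(1 − 1/4z).

Boundary: |R(x)|=1, x<0.
x=-1.28: |R|=0.0303
R=−1: 1+3/4x = −1+1/4x ⇒ -1/2x=2 ⇒ x=2/(-1/2)=-4.0000
Confirm numerically:
  x=-3.875: |R|=0.96825 <1
  x=-3.252: |R|=0.79371 <1
  x=-2.914: |R|=0.68585 <1
  x=-1.711: |R|=0.19839 <1
  x=-4.234: |R|=1.05684 >1
  x=-4.205: |R|=1.04997 >1
So |R|<1 on (-4.0000, 0).

(-4.0000,0); λ=-1 ⇒ h* = (4)/1 = 4.0000.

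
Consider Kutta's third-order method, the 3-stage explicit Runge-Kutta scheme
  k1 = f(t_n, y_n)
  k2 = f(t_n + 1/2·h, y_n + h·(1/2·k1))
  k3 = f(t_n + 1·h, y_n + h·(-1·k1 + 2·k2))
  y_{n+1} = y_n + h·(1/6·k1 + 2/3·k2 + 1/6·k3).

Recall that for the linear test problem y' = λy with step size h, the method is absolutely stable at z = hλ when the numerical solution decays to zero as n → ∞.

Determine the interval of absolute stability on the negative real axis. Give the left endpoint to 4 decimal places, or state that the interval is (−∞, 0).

z∈(-2.5127,0).

Set f=λy, z=hλ:
  order 3, 3-stage ⇒ R(z)=1+z+z^2/2+z^3/6
  (e.g. R(-1.43)=0.10508, |R|=0.10508)

Solve |R(x)|<1 on ℝ⁻.
x=-1.43: |R|=0.1051
|R(-2.32)|=0.7100 |R(-2.25)|=0.6172 |R(-0.91)|=0.3785
Bisect:
  x_lo=-3.0536 |R|=2.1369  x_hi=-0.3581 |R|=0.6984
  mid=-1.70584 |R|=0.07820 →hi
  mid=-2.37971 |R|=0.79426 →hi
  mid=-2.71665 |R|=1.36813 →lo
  mid=-2.54818 |R|=1.05922 →lo
  mid=-2.46395 |R|=0.92155 →hi
  mid=-2.50607 |R|=0.98905 →hi
  mid=-2.52712 |R|=1.02380 →lo
  ...
  [-2.51281,-2.51265] ⇒ x*=-2.5127
So |R|<1 on (-2.5127, 0).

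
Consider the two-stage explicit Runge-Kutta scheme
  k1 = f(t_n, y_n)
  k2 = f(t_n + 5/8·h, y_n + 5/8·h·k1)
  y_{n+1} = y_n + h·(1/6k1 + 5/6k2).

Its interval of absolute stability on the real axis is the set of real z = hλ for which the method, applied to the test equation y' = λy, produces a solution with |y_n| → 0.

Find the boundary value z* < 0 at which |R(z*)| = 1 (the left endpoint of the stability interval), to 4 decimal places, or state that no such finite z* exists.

Test eqn y'=λy, z=hλ:
  k1=λy_n ⇒ h·k1=z·y_n;  k2=λ(1+5/8z)y_n ⇒ h·k2=z(1+5/8z)y_n
  y_{n+1}/y_n = 1 + 1/6z + 5/6z(1+5/8z) = 1 + z + 25/48z²
  R(z) = 1 + z + 25/48z².

Find x<0 with |R(x)|<1.
x=-0.42: |R|=0.6719
R=1: x+25/48x²=0 ⇒ x=−48/25=-1.9200; min R=1−1/(4·25/48)=0.5200>−1
Confirm numerically:
  x=-1.757: |R|=0.85084 <1
  x=-1.525: |R|=0.68626 <1
  x=-1.512: |R|=0.67870 <1
  x=-1.445: |R|=0.64251 <1
  x=-2.326: |R|=1.49185 >1
  x=-2.162: |R|=1.27250 >1
Interval (-1.9200, 0).

z* = -1.9200.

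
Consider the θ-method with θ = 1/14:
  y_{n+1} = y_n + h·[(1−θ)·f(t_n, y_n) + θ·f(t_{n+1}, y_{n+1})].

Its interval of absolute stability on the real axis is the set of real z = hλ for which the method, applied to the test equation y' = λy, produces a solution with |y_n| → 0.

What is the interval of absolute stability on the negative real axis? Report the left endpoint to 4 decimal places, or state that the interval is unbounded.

z∈(-2.3333,0).

With y'=λy (z=hλ):
  y_{n+1} = y_n + z·[13/14·y_n + 1/14·y_{n+1}] ⇒ (1 − 1/14z)y_{n+1} = (1 + 13/14z)y_n
  ⇒ R(z) = (1 + 13/14z)/(1 − 1/14z).

Need |R(x)|<1, x<0.
x=-0.73: |R|=0.3062
R=−1: 1+13/14x = −1+1/14x ⇒ -6/7x=2 ⇒ x=2/(-6/7)=-2.3333
Confirm numerically:
  x=-2.169: |R|=0.87804 <1
  x=-1.569: |R|=0.41088 <1
  x=-1.401: |R|=0.27355 <1
  x=-1.006: |R|=0.06144 <1
  x=-2.872: |R|=1.38312 >1
  x=-2.853: |R|=1.37002 >1
  x=-2.563: |R|=1.16639 >1
Interval (-2.3333, 0).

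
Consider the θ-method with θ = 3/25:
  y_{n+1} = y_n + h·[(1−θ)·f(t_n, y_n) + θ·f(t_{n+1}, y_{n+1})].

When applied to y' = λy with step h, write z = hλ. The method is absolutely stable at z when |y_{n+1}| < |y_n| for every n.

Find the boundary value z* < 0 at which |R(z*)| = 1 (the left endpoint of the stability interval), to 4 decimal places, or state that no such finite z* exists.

left endpoint -2.6316.

Test eqn y'=λy, z=hλ:
  y_{n+1} = y_n + z·[22/25·y_n + 3/25·y_{n+1}] ⇒ (1 − 3/25z)y_{n+1} = (1 + 22/25z)y_n
  ⇒ R(z) = (1 + 22/25z)/(1 − 3/25z).

Find x<0 with |R(x)|<1.
x=-0.37: |R|=0.6457
R=−1: 1+22/25x = −1+3/25x ⇒ -19/25x=2 ⇒ x=2/(-19/25)=-2.6316
Confirm numerically:
  x=-2.130: |R|=0.69640 <1
  x=-1.242: |R|=0.08090 <1
  x=-1.106: |R|=0.02359 <1
  x=-1.067: |R|=0.05411 <1
  x=-3.071: |R|=1.24403 >1
  x=-2.770: |R|=1.07896 >1
So |R|<1 on (-2.6316, 0).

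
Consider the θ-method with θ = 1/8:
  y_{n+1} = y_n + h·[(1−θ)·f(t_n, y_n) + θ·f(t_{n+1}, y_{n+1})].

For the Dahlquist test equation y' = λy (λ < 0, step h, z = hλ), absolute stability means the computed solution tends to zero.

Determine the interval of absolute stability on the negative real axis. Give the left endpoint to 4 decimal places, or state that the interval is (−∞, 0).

Set f=λy, z=hλ:
  y_{n+1} = y_n + z·[7/8·y_n + 1/8·y_{n+1}] ⇒ (1 − 1/8z)y_{n+1} = (1 + 7/8z)y_n
  ⇒ R(z) = (1 + 7/8z)/(1 − 1/8z).

Solve |R(x)|<1 on ℝ⁻.
x=-0.61: |R|=0.4332
R=−1: 1+7/8x = −1+1/8x ⇒ -3/4x=2 ⇒ x=2/(-3/4)=-2.6667
Confirm numerically:
  x=-2.577: |R|=0.94913 <1
  x=-2.408: |R|=0.85088 <1
  x=-1.242: |R|=0.07509 <1
  x=-3.159: |R|=1.26472 >1
  x=-3.001: |R|=1.18235 >1
So |R|<1 on (-2.6667, 0).

z∈(-2.6667,0).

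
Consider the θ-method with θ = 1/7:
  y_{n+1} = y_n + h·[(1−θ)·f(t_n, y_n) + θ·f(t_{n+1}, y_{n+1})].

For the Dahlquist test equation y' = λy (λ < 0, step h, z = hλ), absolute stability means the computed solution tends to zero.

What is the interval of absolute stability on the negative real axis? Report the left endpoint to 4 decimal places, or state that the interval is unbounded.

Test eqn y'=λy, z=hλ:
  y_{n+1} = y_n + z·[6/7·y_n + 1/7·y_{n+1}] ⇒ (1 − 1/7z)y_{n+1} = (1 + 6/7z)y_n
  ⇒ R(z) = (1 + 6/7z)/(1 − 1/7z).

Need |R(x)|<1, x<0.
x=-1.76: |R|=0.4064
R=−1: 1+6/7x = −1+1/7x ⇒ -5/7x=2 ⇒ x=2/(-5/7)=-2.8000
Confirm numerically:
  x=-2.094: |R|=0.61183 <1
  x=-2.053: |R|=0.58743 <1
  x=-1.773: |R|=0.41468 <1
  x=-1.297: |R|=0.09425 <1
  x=-3.216: |R|=1.20360 >1
  x=-3.169: |R|=1.18143 >1
  x=-2.893: |R|=1.04700 >1
Interval (-2.8000, 0).

(-2.8000, 0).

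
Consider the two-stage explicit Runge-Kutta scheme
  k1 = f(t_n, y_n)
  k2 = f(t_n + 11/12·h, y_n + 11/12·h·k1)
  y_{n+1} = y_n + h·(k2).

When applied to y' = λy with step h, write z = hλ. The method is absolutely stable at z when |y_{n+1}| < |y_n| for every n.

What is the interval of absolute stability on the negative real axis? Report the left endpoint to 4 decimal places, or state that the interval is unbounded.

Set f=λy, z=hλ:
  k1=λy_n ⇒ h·k1=z·y_n;  k2=λ(1+11/12z)y_n ⇒ h·k2=z(1+11/12z)y_n
  y_{n+1}/y_n = 1 + z(1+11/12z) = 1 + z + 11/12z²
  so R(z) = 1 + z + 11/12z².

Solve |R(x)|<1 on ℝ⁻.
x=-1.4: |R|=1.3967
R=1: x+11/12x²=0 ⇒ x=−12/11=-1.0909; min R=1−1/(4·11/12)=0.7273>−1
Confirm numerically:
  x=-1.011: |R|=0.92594 <1
  x=-0.743: |R|=0.76304 <1
  x=-0.537: |R|=0.72734 <1
  x=-1.572: |R|=1.69325 >1
  x=-1.363: |R|=1.33995 >1
  x=-1.224: |R|=1.14933 >1
Interval (-1.0909, 0).

z∈(-1.0909,0).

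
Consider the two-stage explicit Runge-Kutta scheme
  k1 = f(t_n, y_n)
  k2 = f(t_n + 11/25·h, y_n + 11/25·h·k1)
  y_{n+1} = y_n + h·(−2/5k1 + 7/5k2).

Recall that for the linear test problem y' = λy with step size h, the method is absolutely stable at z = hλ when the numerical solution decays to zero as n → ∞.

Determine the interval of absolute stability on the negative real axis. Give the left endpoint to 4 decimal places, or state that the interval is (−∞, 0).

(-1.6234, 0).

Set f=λy, z=hλ:
  k1=λy_n ⇒ h·k1=z·y_n;  k2=λ(1+11/25z)y_n ⇒ h·k2=z(1+11/25z)y_n
  y_{n+1}/y_n = 1 − 2/5z + 7/5z(1+11/25z) = 1 + z + 77/125z²
  R(z) = 1 + z + 77/125z².

Solve |R(x)|<1 on ℝ⁻.
x=-0.73: |R|=0.5983
R=1: x+77/125x²=0 ⇒ x=−125/77=-1.6234; min R=1−1/(4·77/125)=0.5942>−1
Confirm numerically:
  x=-1.598: |R|=0.97502 <1
  x=-1.397: |R|=0.80519 <1
  x=-1.355: |R|=0.77599 <1
  x=-0.942: |R|=0.60462 <1
  x=-2.095: |R|=1.60864 >1
  x=-1.925: |R|=1.35766 >1
Interval (-1.6234, 0).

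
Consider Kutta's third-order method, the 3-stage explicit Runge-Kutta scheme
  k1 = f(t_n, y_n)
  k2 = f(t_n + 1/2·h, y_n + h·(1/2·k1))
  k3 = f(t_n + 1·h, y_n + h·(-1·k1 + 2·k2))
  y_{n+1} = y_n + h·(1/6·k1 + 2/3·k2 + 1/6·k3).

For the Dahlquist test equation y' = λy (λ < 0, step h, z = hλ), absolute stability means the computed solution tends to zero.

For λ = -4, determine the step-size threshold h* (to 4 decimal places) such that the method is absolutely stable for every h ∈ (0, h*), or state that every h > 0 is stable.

Test eqn y'=λy, z=hλ:
  order 3, 3-stage ⇒ R(z)=1+z+z^2/2+z^3/6
  (e.g. R(-0.93)=0.36839, |R|=0.36839)

Find x<0 with |R(x)|<1.
x=-0.93: |R|=0.3684
|R(-2.36)|=0.7659 |R(-2.03)|=0.3638 |R(-0.56)|=0.5675
Bisect:
  x_lo=-3.4044 |R|=3.1856  x_hi=-0.2156 |R|=0.8060
  mid=-1.81000 |R|=0.16024 →hi
  mid=-2.60721 |R|=1.16220 →lo
  mid=-2.20860 |R|=0.56521 →hi
  mid=-2.40790 |R|=0.83574 →hi
  mid=-2.50756 |R|=0.99149 →hi
  mid=-2.55738 |R|=1.07491 →lo
  mid=-2.53247 |R|=1.03272 →lo
  mid=-2.52001 |R|=1.01199 →lo
  mid=-2.51378 |R|=1.00171 →lo
  mid=-2.51067 |R|=0.99659 →hi
  ...
  [-2.51281,-2.51262] ⇒ x*=-2.5127
So |R|<1 on (-2.5127, 0).

(-2.5127,0); λ=-4 ⇒ h* = 0.6282.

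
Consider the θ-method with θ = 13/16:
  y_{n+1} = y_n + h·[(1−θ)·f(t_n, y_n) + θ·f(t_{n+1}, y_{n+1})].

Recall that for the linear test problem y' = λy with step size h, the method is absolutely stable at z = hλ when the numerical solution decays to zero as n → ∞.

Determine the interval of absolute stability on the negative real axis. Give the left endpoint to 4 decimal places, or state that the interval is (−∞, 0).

unbounded; (−∞, 0).

With y'=λy (z=hλ):
  y_{n+1} = y_n + z·[3/16·y_n + 13/16·y_{n+1}] ⇒ (1 − 13/16z)y_{n+1} = (1 + 3/16z)y_n
  R(z) = (1 + 3/16z)/(1 − 13/16z).

Find x<0 with |R(x)|<1.
x=-0.32: |R|=0.7460
x=-2: |R|=0.2381
x=-10: |R|=0.0959
x=-100: |R|=0.2158
θ=13/16≥1/2 ⇒ |1+3/16x|<|1−13/16x| ∀x<0 ⇒ stable on all of ℝ⁻.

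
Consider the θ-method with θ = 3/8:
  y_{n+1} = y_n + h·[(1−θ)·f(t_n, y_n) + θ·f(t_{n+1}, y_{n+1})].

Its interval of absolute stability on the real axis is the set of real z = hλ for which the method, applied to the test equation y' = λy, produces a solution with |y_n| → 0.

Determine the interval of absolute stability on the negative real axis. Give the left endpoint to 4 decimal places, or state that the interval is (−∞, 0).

On y'=λy, z=hλ:
  y_{n+1} = y_n + z·[5/8·y_n + 3/8·y_{n+1}] ⇒ (1 − 3/8z)y_{n+1} = (1 + 5/8z)y_n
  Hence R(z) = (1 + 5/8z)/(1 − 3/8z).

Find x<0 with |R(x)|<1.
x=-1.51: |R|=0.0359
R=−1: 1+5/8x = −1+3/8x ⇒ -1/4x=2 ⇒ x=2/(-1/4)=-8.0000
Confirm numerically:
  x=-4.770: |R|=0.71044 <1
  x=-4.665: |R|=0.69675 <1
  x=-3.660: |R|=0.54268 <1
  x=-8.545: |R|=1.03241 >1
  x=-8.447: |R|=1.02681 >1
  x=-8.225: |R|=1.01377 >1
So |R|<1 on (-8.0000, 0).

z∈(-8.0000,0).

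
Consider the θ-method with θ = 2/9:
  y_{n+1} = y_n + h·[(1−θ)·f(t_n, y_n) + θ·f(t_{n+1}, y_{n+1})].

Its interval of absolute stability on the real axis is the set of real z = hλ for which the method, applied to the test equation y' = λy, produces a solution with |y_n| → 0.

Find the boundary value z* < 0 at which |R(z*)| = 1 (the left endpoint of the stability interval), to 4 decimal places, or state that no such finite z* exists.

Set f=λy, z=hλ:
  y_{n+1} = y_n + z·[7/9·y_n + 2/9·y_{n+1}] ⇒ (1 − 2/9z)y_{n+1} = (1 + 7/9z)y_n
  ⇒ R(z) = (1 + 7/9z)/(1 − 2/9z).

Solve |R(x)|<1 on ℝ⁻.
x=-0.44: |R|=0.5992
R=−1: 1+7/9x = −1+2/9x ⇒ -5/9x=2 ⇒ x=2/(-5/9)=-3.6000
Confirm numerically:
  x=-3.064: |R|=0.82285 <1
  x=-2.602: |R|=0.64869 <1
  x=-1.858: |R|=0.31504 <1
  x=-4.176: |R|=1.16598 >1
  x=-4.118: |R|=1.15027 >1
Stable set (-3.6000, 0).

left endpoint -3.6000.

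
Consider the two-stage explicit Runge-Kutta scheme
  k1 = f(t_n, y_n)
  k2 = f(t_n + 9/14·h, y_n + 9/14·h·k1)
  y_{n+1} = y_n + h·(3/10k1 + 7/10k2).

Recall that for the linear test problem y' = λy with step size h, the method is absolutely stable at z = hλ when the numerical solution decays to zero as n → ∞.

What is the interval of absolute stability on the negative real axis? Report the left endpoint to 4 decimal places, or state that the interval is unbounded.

With y'=λy (z=hλ):
  k1=λy_n ⇒ h·k1=z·y_n;  k2=λ(1+9/14z)y_n ⇒ h·k2=z(1+9/14z)y_n
  y_{n+1}/y_n = 1 + 3/10z + 7/10z(1+9/14z) = 1 + z + 9/20z²
  R(z) = 1 + z + 9/20z².

Need |R(x)|<1, x<0.
x=-1.15: |R|=0.4451
R=1: x+9/20x²=0 ⇒ x=−20/9=-2.2222; min R=1−1/(4·9/20)=0.4444>−1
Confirm numerically:
  x=-2.106: |R|=0.88986 <1
  x=-1.829: |R|=0.67636 <1
  x=-1.748: |R|=0.62698 <1
  x=-1.470: |R|=0.50240 <1
  x=-2.401: |R|=1.19316 >1
  x=-2.375: |R|=1.16328 >1
Interval (-2.2222, 0).

z∈(-2.2222,0).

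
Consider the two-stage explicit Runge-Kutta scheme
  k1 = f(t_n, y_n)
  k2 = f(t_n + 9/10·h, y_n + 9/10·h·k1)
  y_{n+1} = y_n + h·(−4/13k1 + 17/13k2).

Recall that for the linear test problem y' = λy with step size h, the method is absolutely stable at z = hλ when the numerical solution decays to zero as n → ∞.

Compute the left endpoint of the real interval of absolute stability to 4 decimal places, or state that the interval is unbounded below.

With y'=λy (z=hλ):
  k1=λy_n ⇒ h·k1=z·y_n;  k2=λ(1+9/10z)y_n ⇒ h·k2=z(1+9/10z)y_n
  y_{n+1}/y_n = 1 − 4/13z + 17/13z(1+9/10z) = 1 + z + 153/130z²
  ⇒ R(z) = 1 + z + 153/130z².

Need |R(x)|<1, x<0.
x=-1.64: |R|=2.5255
R=1: x+153/130x²=0 ⇒ x=−130/153=-0.8497; min R=1−1/(4·153/130)=0.7876>−1
Confirm numerically:
  x=-0.712: |R|=0.88463 <1
  x=-0.695: |R|=0.87348 <1
  x=-0.468: |R|=0.78977 <1
  x=-1.163: |R|=1.42887 >1
  x=-1.121: |R|=1.35797 >1
So |R|<1 on (-0.8497, 0).

z* = -0.8497.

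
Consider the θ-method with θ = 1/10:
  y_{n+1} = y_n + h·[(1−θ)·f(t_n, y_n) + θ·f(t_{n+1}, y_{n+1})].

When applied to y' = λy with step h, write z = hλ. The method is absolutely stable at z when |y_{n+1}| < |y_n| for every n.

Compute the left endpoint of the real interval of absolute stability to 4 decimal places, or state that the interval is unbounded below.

Set f=λy, z=hλ:
  y_{n+1} = y_n + z·[9/10·y_n + 1/10·y_{n+1}] ⇒ (1 − 1/10z)y_{n+1} = (1 + 9/10z)y_n
  Hence R(z) = (1 + 9/10z)/(1 − 1/10z).

Find x<0 with |R(x)|<1.
x=-0.98: |R|=0.1075
R=−1: 1+9/10x = −1+1/10x ⇒ -4/5x=2 ⇒ x=2/(-4/5)=-2.5000
Confirm numerically:
  x=-2.187: |R|=0.79454 <1
  x=-1.895: |R|=0.59311 <1
  x=-1.563: |R|=0.35173 <1
  x=-2.897: |R|=1.24626 >1
  x=-2.727: |R|=1.14269 >1
So |R|<1 on (-2.5000, 0).

left endpoint -2.5000.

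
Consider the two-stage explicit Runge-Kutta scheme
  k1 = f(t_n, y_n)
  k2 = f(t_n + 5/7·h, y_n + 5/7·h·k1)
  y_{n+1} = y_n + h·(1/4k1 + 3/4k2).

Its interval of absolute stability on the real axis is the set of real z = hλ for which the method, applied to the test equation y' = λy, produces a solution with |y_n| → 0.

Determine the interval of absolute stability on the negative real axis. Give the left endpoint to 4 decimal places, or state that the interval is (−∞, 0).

Test eqn y'=λy, z=hλ:
  k1=λy_n ⇒ h·k1=z·y_n;  k2=λ(1+5/7z)y_n ⇒ h·k2=z(1+5/7z)y_n
  y_{n+1}/y_n = 1 + 1/4z + 3/4z(1+5/7z) = 1 + z + 15/28z²
  ⇒ R(z) = 1 + z + 15/28z².

Find x<0 with |R(x)|<1.
x=-1.22: |R|=0.5774
R=1: x+15/28x²=0 ⇒ x=−28/15=-1.8667; min R=1−1/(4·15/28)=0.5333>−1
Confirm numerically:
  x=-1.837: |R|=0.97080 <1
  x=-1.828: |R|=0.96213 <1
  x=-1.681: |R|=0.83280 <1
  x=-1.427: |R|=0.66389 <1
  x=-2.087: |R|=1.24634 >1
  x=-1.957: |R|=1.09470 >1
So |R|<1 on (-1.8667, 0).

(-1.8667, 0).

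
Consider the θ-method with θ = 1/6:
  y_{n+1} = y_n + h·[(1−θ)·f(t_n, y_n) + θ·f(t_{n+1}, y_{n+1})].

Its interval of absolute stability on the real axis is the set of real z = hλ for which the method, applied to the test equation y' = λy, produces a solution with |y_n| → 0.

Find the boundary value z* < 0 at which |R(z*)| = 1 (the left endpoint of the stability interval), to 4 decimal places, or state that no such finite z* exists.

With y'=λy (z=hλ):
  y_{n+1} = y_n + z·[5/6·y_n + 1/6·y_{n+1}] ⇒ (1 − 1/6z)y_{n+1} = (1 + 5/6z)y_n
  Hence R(z) = (1 + 5/6z)/(1 − 1/6z).

Find x<0 with |R(x)|<1.
x=-1.74: |R|=0.3488
R=−1: 1+5/6x = −1+1/6x ⇒ -2/3x=2 ⇒ x=2/(-2/3)=-3.0000
Confirm numerically:
  x=-2.793: |R|=0.90583 <1
  x=-2.507: |R|=0.76819 <1
  x=-1.405: |R|=0.13842 <1
  x=-3.460: |R|=1.19450 >1
  x=-3.112: |R|=1.04917 >1
Stable set (-3.0000, 0).

z* = -3.0000.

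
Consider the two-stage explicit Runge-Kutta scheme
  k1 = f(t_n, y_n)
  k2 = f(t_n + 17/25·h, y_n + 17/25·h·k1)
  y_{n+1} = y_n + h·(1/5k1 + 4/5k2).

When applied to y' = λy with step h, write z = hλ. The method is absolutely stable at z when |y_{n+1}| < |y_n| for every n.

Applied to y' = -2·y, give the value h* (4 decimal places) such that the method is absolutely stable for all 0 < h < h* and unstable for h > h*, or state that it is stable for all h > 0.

Test eqn y'=λy, z=hλ:
  k1=λy_n ⇒ h·k1=z·y_n;  k2=λ(1+17/25z)y_n ⇒ h·k2=z(1+17/25z)y_n
  y_{n+1}/y_n = 1 + 1/5z + 4/5z(1+17/25z) = 1 + z + 68/125z²
  ⇒ R(z) = 1 + z + 68/125z².

Find x<0 with |R(x)|<1.
x=-0.85: |R|=0.5430
R=1: x+68/125x²=0 ⇒ x=−125/68=-1.8382; min R=1−1/(4·68/125)=0.5404>−1
Confirm numerically:
  x=-1.646: |R|=0.82787 <1
  x=-0.871: |R|=0.54170 <1
  x=-0.824: |R|=0.54536 <1
  x=-0.742: |R|=0.55751 <1
  x=-2.414: |R|=1.75610 >1
  x=-2.086: |R|=1.28116 >1
Interval (-1.8382, 0).

(-1.8382,0); λ=-2 ⇒ h* = (125/68)/2 = 0.9191.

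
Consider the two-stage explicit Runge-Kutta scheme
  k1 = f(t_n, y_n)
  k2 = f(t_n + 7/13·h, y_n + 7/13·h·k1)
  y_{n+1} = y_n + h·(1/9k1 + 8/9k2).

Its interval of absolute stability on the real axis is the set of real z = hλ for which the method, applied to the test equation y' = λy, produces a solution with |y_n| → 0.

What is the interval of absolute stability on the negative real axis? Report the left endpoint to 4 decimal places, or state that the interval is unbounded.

(-2.0893, 0).

With y'=λy (z=hλ):
  k1=λy_n ⇒ h·k1=z·y_n;  k2=λ(1+7/13z)y_n ⇒ h·k2=z(1+7/13z)y_n
  y_{n+1}/y_n = 1 + 1/9z + 8/9z(1+7/13z) = 1 + z + 56/117z²
  ⇒ R(z) = 1 + z + 56/117z².

Find x<0 with |R(x)|<1.
x=-0.76: |R|=0.5165
R=1: x+56/117x²=0 ⇒ x=−117/56=-2.0893; min R=1−1/(4·56/117)=0.4777>−1
Confirm numerically:
  x=-1.988: |R|=0.90362 <1
  x=-1.662: |R|=0.66010 <1
  x=-1.579: |R|=0.61435 <1
  x=-2.368: |R|=1.31590 >1
  x=-2.183: |R|=1.09792 >1
Interval (-2.0893, 0).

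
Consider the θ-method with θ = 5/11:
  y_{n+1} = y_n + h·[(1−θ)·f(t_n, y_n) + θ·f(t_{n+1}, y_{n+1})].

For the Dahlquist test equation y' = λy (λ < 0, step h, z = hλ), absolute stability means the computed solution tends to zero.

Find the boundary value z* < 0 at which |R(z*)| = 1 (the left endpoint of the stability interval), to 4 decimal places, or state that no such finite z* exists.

Test eqn y'=λy, z=hλ:
  y_{n+1} = y_n + z·[6/11·y_n + 5/11·y_{n+1}] ⇒ (1 − 5/11z)y_{n+1} = (1 + 6/11z)y_n
  ⇒ R(z) = (1 + 6/11z)/(1 − 5/11z).

Solve |R(x)|<1 on ℝ⁻.
x=-0.82: |R|=0.4026
R=−1: 1+6/11x = −1+5/11x ⇒ -1/11x=2 ⇒ x=2/(-1/11)=-22.0000
Confirm numerically:
  x=-19.340: |R|=0.97530 <1
  x=-13.924: |R|=0.89983 <1
  x=-13.679: |R|=0.89519 <1
  x=-22.418: |R|=1.00340 >1
  x=-22.291: |R|=1.00238 >1
  x=-22.098: |R|=1.00081 >1
Stable set (-22.0000, 0).

left endpoint -22.0000.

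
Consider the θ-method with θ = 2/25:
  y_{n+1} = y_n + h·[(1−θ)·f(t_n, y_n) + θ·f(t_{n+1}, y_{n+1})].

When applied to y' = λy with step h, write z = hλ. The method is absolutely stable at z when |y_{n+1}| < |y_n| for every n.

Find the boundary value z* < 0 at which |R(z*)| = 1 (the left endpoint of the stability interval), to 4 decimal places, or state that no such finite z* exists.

Set f=λy, z=hλ:
  y_{n+1} = y_n + z·[23/25·y_n + 2/25·y_{n+1}] ⇒ (1 − 2/25z)y_{n+1} = (1 + 23/25z)y_n
  ⇒ R(z) = (1 + 23/25z)/(1 − 2/25z).

Need |R(x)|<1, x<0.
x=-0.8: |R|=0.2481
R=−1: 1+23/25x = −1+2/25x ⇒ -21/25x=2 ⇒ x=2/(-21/25)=-2.3810
Confirm numerically:
  x=-1.729: |R|=0.51891 <1
  x=-1.644: |R|=0.45291 <1
  x=-1.619: |R|=0.43335 <1
  x=-2.668: |R|=1.19871 >1
  x=-2.606: |R|=1.15643 >1
  x=-2.568: |R|=1.13034 >1
So |R|<1 on (-2.3810, 0).

z* = -2.3810.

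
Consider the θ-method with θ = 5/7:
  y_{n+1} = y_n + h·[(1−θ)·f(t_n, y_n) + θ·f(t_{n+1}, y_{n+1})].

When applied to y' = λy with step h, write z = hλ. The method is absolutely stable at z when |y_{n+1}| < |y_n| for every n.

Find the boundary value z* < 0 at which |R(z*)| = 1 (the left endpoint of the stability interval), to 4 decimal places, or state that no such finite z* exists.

(−∞, 0) — no finite endpoint.

Test eqn y'=λy, z=hλ:
  y_{n+1} = y_n + z·[2/7·y_n + 5/7·y_{n+1}] ⇒ (1 − 5/7z)y_{n+1} = (1 + 2/7z)y_n
  R(z) = (1 + 2/7z)/(1 − 5/7z).

Solve |R(x)|<1 on ℝ⁻.
x=-1.51: |R|=0.2735
x=-2: |R|=0.1765
x=-10: |R|=0.2281
x=-100: |R|=0.3807
θ=5/7≥1/2 ⇒ |1+2/7x|<|1−5/7x| ∀x<0 ⇒ unbounded interval.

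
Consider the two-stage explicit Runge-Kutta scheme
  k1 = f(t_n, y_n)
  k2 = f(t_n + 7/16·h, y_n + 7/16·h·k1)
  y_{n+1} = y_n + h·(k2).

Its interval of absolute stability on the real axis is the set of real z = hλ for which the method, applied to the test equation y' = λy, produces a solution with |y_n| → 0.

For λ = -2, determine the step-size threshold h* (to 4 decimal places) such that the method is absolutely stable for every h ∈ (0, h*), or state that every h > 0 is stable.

(-2.2857,0); λ=-2 ⇒ h* = (16/7)/2 = 1.1429.

Set f=λy, z=hλ:
  k1=λy_n ⇒ h·k1=z·y_n;  k2=λ(1+7/16z)y_n ⇒ h·k2=z(1+7/16z)y_n
  y_{n+1}/y_n = 1 + z(1+7/16z) = 1 + z + 7/16z²
  R(z) = 1 + z + 7/16z².

Solve |R(x)|<1 on ℝ⁻.
x=-1.18: |R|=0.4292
R=1: x+7/16x²=0 ⇒ x=−16/7=-2.2857; min R=1−1/(4·7/16)=0.4286>−1
Confirm numerically:
  x=-1.273: |R|=0.43598 <1
  x=-1.257: |R|=0.43427 <1
  x=-1.124: |R|=0.42873 <1
  x=-1.011: |R|=0.43618 <1
  x=-2.814: |R|=1.65039 >1
  x=-2.613: |R|=1.37415 >1
So |R|<1 on (-2.2857, 0).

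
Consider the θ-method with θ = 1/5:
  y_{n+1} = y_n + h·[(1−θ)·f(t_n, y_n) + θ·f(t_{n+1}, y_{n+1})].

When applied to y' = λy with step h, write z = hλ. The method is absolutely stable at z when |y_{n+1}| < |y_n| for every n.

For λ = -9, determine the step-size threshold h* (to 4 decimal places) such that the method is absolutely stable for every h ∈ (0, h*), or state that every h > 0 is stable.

(-3.3333,0); λ=-9 ⇒ h* = (10/3)/9 = 0.3704.

On y'=λy, z=hλ:
  y_{n+1} = y_n + z·[4/5·y_n + 1/5·y_{n+1}] ⇒ (1 − 1/5z)y_{n+1} = (1 + 4/5z)y_n
  so R(z) = (1 + 4/5z)/(1 − 1/5z).

Need |R(x)|<1, x<0.
x=-1.39: |R|=0.0876
R=−1: 1+4/5x = −1+1/5x ⇒ -3/5x=2 ⇒ x=2/(-3/5)=-3.3333
Confirm numerically:
  x=-2.541: |R|=0.68479 <1
  x=-2.428: |R|=0.63436 <1
  x=-1.916: |R|=0.38519 <1
  x=-1.732: |R|=0.28639 <1
  x=-3.675: |R|=1.11816 >1
  x=-3.562: |R|=1.08012 >1
So |R|<1 on (-3.3333, 0).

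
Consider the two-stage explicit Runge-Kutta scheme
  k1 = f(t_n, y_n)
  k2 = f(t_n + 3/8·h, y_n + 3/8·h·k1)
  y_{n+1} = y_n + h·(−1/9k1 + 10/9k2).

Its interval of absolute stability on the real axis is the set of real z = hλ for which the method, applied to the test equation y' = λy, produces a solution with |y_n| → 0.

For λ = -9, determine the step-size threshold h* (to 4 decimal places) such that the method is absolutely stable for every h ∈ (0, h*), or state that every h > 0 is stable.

(-2.4000,0); λ=-9 ⇒ h* = (12/5)/9 = 0.2667.

On y'=λy, z=hλ:
  k1=λy_n ⇒ h·k1=z·y_n;  k2=λ(1+3/8z)y_n ⇒ h·k2=z(1+3/8z)y_n
  y_{n+1}/y_n = 1 − 1/9z + 10/9z(1+3/8z) = 1 + z + 5/12z²
  so R(z) = 1 + z + 5/12z².

Boundary: |R(x)|=1, x<0.
x=-1.15: |R|=0.4010
R=1: x+5/12x²=0 ⇒ x=−12/5=-2.4000; min R=1−1/(4·5/12)=0.4000>−1
Confirm numerically:
  x=-1.945: |R|=0.63126 <1
  x=-1.716: |R|=0.51094 <1
  x=-1.146: |R|=0.40122 <1
  x=-0.976: |R|=0.42091 <1
  x=-2.689: |R|=1.32380 >1
  x=-2.474: |R|=1.07628 >1
  x=-2.472: |R|=1.07416 >1
Interval (-2.4000, 0).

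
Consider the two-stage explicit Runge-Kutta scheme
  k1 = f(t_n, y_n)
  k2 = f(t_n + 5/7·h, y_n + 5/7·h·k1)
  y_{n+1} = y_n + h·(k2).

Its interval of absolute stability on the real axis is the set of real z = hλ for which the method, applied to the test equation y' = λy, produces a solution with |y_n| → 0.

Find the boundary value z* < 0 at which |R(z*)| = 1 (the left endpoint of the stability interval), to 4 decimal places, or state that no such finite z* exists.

Set f=λy, z=hλ:
  k1=λy_n ⇒ h·k1=z·y_n;  k2=λ(1+5/7z)y_n ⇒ h·k2=z(1+5/7z)y_n
  y_{n+1}/y_n = 1 + z(1+5/7z) = 1 + z + 5/7z²
  Hence R(z) = 1 + z + 5/7z².

Solve |R(x)|<1 on ℝ⁻.
x=-0.92: |R|=0.6846
R=1: x+5/7x²=0 ⇒ x=−7/5=-1.4000; min R=1−1/(4·5/7)=0.6500>−1
Confirm numerically:
  x=-1.323: |R|=0.92723 <1
  x=-0.934: |R|=0.68911 <1
  x=-0.638: |R|=0.65275 <1
  x=-1.944: |R|=1.75538 >1
  x=-1.488: |R|=1.09353 >1
Interval (-1.4000, 0).

z* = -1.4000.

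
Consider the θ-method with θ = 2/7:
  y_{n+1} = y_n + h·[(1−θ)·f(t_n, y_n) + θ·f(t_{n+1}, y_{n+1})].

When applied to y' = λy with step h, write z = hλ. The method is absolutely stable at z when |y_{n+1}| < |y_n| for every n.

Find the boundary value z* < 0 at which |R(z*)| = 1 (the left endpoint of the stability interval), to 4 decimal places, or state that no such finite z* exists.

Test eqn y'=λy, z=hλ:
  y_{n+1} = y_n + z·[5/7·y_n + 2/7·y_{n+1}] ⇒ (1 − 2/7z)y_{n+1} = (1 + 5/7z)y_n
  ⇒ R(z) = (1 + 5/7z)/(1 − 2/7z).

Find x<0 with |R(x)|<1.
x=-1.23: |R|=0.0899
R=−1: 1+5/7x = −1+2/7x ⇒ -3/7x=2 ⇒ x=2/(-3/7)=-4.6667
Confirm numerically:
  x=-3.822: |R|=0.82696 <1
  x=-3.647: |R|=0.78599 <1
  x=-2.984: |R|=0.61073 <1
  x=-5.260: |R|=1.10160 >1
  x=-5.180: |R|=1.08871 >1
So |R|<1 on (-4.6667, 0).

z* = -4.6667.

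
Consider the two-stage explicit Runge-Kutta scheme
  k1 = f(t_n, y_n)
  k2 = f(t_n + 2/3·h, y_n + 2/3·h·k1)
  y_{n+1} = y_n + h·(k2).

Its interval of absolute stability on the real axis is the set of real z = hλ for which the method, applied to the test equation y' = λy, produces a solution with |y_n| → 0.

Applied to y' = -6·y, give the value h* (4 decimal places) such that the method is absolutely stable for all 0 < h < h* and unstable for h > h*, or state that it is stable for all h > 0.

Test eqn y'=λy, z=hλ:
  k1=λy_n ⇒ h·k1=z·y_n;  k2=λ(1+2/3z)y_n ⇒ h·k2=z(1+2/3z)y_n
  y_{n+1}/y_n = 1 + z(1+2/3z) = 1 + z + 2/3z²
  so R(z) = 1 + z + 2/3z².

Solve |R(x)|<1 on ℝ⁻.
x=-1.07: |R|=0.6933
R=1: x+2/3x²=0 ⇒ x=−3/2=-1.5000; min R=1−1/(4·2/3)=0.6250>−1
Confirm numerically:
  x=-1.327: |R|=0.84695 <1
  x=-1.108: |R|=0.71044 <1
  x=-0.747: |R|=0.62501 <1
  x=-2.017: |R|=1.69519 >1
  x=-1.909: |R|=1.52052 >1
Stable set (-1.5000, 0).

(-1.5000,0); λ=-6 ⇒ h* = (3/2)/6 = 0.2500.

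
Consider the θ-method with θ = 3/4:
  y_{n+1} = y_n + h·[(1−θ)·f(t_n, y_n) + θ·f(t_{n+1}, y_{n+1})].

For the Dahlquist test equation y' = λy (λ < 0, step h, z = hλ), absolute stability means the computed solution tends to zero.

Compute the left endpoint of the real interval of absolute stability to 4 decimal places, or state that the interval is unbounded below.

Set f=λy, z=hλ:
  y_{n+1} = y_n + z·[1/4·y_n + 3/4·y_{n+1}] ⇒ (1 − 3/4z)y_{n+1} = (1 + 1/4z)y_n
  R(z) = (1 + 1/4z)/(1 − 3/4z).

Solve |R(x)|<1 on ℝ⁻.
x=-1.49: |R|=0.2963
x=-2: |R|=0.2000
x=-10: |R|=0.1765
x=-100: |R|=0.3158
θ=3/4≥1/2 ⇒ |1+1/4x|<|1−3/4x| ∀x<0 ⇒ unbounded interval.

unbounded; (−∞, 0).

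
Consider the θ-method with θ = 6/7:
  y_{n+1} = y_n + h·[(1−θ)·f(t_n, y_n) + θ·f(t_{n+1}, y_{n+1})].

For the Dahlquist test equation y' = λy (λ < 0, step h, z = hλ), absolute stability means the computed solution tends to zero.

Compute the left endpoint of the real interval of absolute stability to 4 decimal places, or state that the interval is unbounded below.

interval (−∞, 0).

Test eqn y'=λy, z=hλ:
  y_{n+1} = y_n + z·[1/7·y_n + 6/7·y_{n+1}] ⇒ (1 − 6/7z)y_{n+1} = (1 + 1/7z)y_n
  ⇒ R(z) = (1 + 1/7z)/(1 − 6/7z).

Boundary: |R(x)|=1, x<0.
x=-1.21: |R|=0.4060
x=-2: |R|=0.2632
x=-10: |R|=0.0448
x=-100: |R|=0.1532
θ=6/7≥1/2 ⇒ |1+1/7x|<|1−6/7x| ∀x<0 ⇒ interval (−∞,0).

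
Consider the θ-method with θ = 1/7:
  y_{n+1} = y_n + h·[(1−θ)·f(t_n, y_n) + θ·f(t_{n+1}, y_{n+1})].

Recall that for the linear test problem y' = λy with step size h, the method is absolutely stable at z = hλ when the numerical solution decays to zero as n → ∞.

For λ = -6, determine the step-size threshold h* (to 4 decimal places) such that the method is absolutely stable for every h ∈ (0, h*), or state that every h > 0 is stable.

On y'=λy, z=hλ:
  y_{n+1} = y_n + z·[6/7·y_n + 1/7·y_{n+1}] ⇒ (1 − 1/7z)y_{n+1} = (1 + 6/7z)y_n
  Hence R(z) = (1 + 6/7z)/(1 − 1/7z).

Solve |R(x)|<1 on ℝ⁻.
x=-1.11: |R|=0.0419
R=−1: 1+6/7x = −1+1/7x ⇒ -5/7x=2 ⇒ x=2/(-5/7)=-2.8000
Confirm numerically:
  x=-2.416: |R|=0.79609 <1
  x=-1.729: |R|=0.38653 <1
  x=-1.719: |R|=0.38009 <1
  x=-3.359: |R|=1.26981 >1
  x=-3.342: |R|=1.26204 >1
  x=-2.947: |R|=1.07389 >1
So |R|<1 on (-2.8000, 0).

(-2.8000,0); λ=-6 ⇒ h* = (14/5)/6 = 0.4667.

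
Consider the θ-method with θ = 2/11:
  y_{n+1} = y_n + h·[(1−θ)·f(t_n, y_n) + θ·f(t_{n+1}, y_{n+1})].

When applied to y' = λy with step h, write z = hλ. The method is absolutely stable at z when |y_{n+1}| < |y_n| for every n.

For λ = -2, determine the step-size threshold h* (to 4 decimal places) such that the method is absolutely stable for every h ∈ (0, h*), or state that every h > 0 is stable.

With y'=λy (z=hλ):
  y_{n+1} = y_n + z·[9/11·y_n + 2/11·y_{n+1}] ⇒ (1 − 2/11z)y_{n+1} = (1 + 9/11z)y_n
  Hence R(z) = (1 + 9/11z)/(1 − 2/11z).

Need |R(x)|<1, x<0.
x=-0.92: |R|=0.2118
R=−1: 1+9/11x = −1+2/11x ⇒ -7/11x=2 ⇒ x=2/(-7/11)=-3.1429
Confirm numerically:
  x=-2.625: |R|=0.77692 <1
  x=-1.537: |R|=0.20129 <1
  x=-1.499: |R|=0.17795 <1
  x=-3.627: |R|=1.18566 >1
  x=-3.443: |R|=1.11747 >1
  x=-3.434: |R|=1.11406 >1
Interval (-3.1429, 0).

(-3.1429,0); λ=-2 ⇒ h* = (22/7)/2 = 1.5714.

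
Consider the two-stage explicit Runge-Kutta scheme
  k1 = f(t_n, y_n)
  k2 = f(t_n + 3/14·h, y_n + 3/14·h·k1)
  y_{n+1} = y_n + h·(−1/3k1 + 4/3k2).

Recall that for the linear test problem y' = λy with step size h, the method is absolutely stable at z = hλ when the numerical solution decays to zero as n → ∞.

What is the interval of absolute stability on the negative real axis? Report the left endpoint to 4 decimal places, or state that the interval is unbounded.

(-3.5000, 0).

With y'=λy (z=hλ):
  k1=λy_n ⇒ h·k1=z·y_n;  k2=λ(1+3/14z)y_n ⇒ h·k2=z(1+3/14z)y_n
  y_{n+1}/y_n = 1 − 1/3z + 4/3z(1+3/14z) = 1 + z + 2/7z²
  Hence R(z) = 1 + z + 2/7z².

Solve |R(x)|<1 on ℝ⁻.
x=-0.6: |R|=0.5029
R=1: x+2/7x²=0 ⇒ x=−7/2=-3.5000; min R=1−1/(4·2/7)=0.1250>−1
Confirm numerically:
  x=-2.737: |R|=0.40333 <1
  x=-2.048: |R|=0.15037 <1
  x=-1.934: |R|=0.13467 <1
  x=-1.848: |R|=0.12774 <1
  x=-4.059: |R|=1.64828 >1
  x=-3.838: |R|=1.37064 >1
So |R|<1 on (-3.5000, 0).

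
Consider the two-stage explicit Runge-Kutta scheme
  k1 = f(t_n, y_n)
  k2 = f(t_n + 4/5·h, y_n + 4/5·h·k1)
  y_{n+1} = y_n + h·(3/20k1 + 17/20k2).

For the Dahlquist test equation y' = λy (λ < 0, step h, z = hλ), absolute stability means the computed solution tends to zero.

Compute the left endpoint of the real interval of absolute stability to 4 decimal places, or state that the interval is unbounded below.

With y'=λy (z=hλ):
  k1=λy_n ⇒ h·k1=z·y_n;  k2=λ(1+4/5z)y_n ⇒ h·k2=z(1+4/5z)y_n
  y_{n+1}/y_n = 1 + 3/20z + 17/20z(1+4/5z) = 1 + z + 17/25z²
  Hence R(z) = 1 + z + 17/25z².

Solve |R(x)|<1 on ℝ⁻.
x=-0.58: |R|=0.6488
R=1: x+17/25x²=0 ⇒ x=−25/17=-1.4706; min R=1−1/(4·17/25)=0.6324>−1
Confirm numerically:
  x=-1.414: |R|=0.94559 <1
  x=-1.373: |R|=0.90889 <1
  x=-0.638: |R|=0.63879 <1
  x=-1.790: |R|=1.38879 >1
  x=-1.521: |R|=1.05214 >1
Stable set (-1.4706, 0).

z* = -1.4706.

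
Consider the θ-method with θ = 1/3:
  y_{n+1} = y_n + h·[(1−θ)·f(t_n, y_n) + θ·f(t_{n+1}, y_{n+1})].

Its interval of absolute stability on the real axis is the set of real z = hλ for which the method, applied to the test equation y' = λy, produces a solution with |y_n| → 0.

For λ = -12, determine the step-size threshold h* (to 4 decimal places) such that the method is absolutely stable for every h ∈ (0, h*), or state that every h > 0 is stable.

(-6.0000,0); λ=-12 ⇒ h* = (6)/12 = 0.5000.

On y'=λy, z=hλ:
  y_{n+1} = y_n + z·[2/3·y_n + 1/3·y_{n+1}] ⇒ (1 − 1/3z)y_{n+1} = (1 + 2/3z)y_n
  Hence R(z) = (1 + 2/3z)/(1 − 1/3z).

Solve |R(x)|<1 on ℝ⁻.
x=-0.45: |R|=0.6087
R=−1: 1+2/3x = −1+1/3x ⇒ -1/3x=2 ⇒ x=2/(-1/3)=-6.0000
Confirm numerically:
  x=-5.509: |R|=0.94230 <1
  x=-5.203: |R|=0.90284 <1
  x=-5.142: |R|=0.89462 <1
  x=-4.696: |R|=0.83056 <1
  x=-6.387: |R|=1.04123 >1
  x=-6.224: |R|=1.02428 >1
So |R|<1 on (-6.0000, 0).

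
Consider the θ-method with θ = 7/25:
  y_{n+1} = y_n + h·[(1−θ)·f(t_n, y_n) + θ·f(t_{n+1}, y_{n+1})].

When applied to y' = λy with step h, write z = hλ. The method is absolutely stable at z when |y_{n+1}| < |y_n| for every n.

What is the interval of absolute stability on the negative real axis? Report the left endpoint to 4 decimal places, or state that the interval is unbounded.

With y'=λy (z=hλ):
  y_{n+1} = y_n + z·[18/25·y_n + 7/25·y_{n+1}] ⇒ (1 − 7/25z)y_{n+1} = (1 + 18/25z)y_n
  so R(z) = (1 + 18/25z)/(1 − 7/25z).

Need |R(x)|<1, x<0.
x=-1.34: |R|=0.0256
R=−1: 1+18/25x = −1+7/25x ⇒ -11/25x=2 ⇒ x=2/(-11/25)=-4.5455
Confirm numerically:
  x=-4.096: |R|=0.90788 <1
  x=-3.930: |R|=0.87107 <1
  x=-2.880: |R|=0.59433 <1
  x=-2.303: |R|=0.40014 <1
  x=-4.821: |R|=1.05159 >1
  x=-4.594: |R|=1.00934 >1
Stable set (-4.5455, 0).

z∈(-4.5455,0).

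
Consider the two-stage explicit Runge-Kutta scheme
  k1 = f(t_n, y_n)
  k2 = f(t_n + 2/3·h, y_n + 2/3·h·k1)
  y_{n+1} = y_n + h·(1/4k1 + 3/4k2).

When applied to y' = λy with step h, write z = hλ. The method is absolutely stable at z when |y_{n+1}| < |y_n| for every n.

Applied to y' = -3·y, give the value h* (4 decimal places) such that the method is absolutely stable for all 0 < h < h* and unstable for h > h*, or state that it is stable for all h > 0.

(-2.0000,0); λ=-3 ⇒ h* = (2)/3 = 0.6667.

With y'=λy (z=hλ):
  k1=λy_n ⇒ h·k1=z·y_n;  k2=λ(1+2/3z)y_n ⇒ h·k2=z(1+2/3z)y_n
  y_{n+1}/y_n = 1 + 1/4z + 3/4z(1+2/3z) = 1 + z + 1/2z²
  R(z) = 1 + z + 1/2z².

Solve |R(x)|<1 on ℝ⁻.
x=-1.6: |R|=0.6800
R=1: x+1/2x²=0 ⇒ x=−2=-2.0000; min R=1−1/(4·1/2)=0.5000>−1
Confirm numerically:
  x=-1.848: |R|=0.85955 <1
  x=-1.703: |R|=0.74710 <1
  x=-1.355: |R|=0.56301 <1
  x=-1.167: |R|=0.51394 <1
  x=-2.286: |R|=1.32690 >1
  x=-2.263: |R|=1.29758 >1
  x=-2.122: |R|=1.12944 >1
Stable set (-2.0000, 0).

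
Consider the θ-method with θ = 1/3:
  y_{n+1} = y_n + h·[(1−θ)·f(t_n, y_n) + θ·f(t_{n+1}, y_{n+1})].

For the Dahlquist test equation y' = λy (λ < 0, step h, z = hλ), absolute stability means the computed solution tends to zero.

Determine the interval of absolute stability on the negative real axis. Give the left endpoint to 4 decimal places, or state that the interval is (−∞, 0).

(-6.0000, 0).

Set f=λy, z=hλ:
  y_{n+1} = y_n + z·[2/3·y_n + 1/3·y_{n+1}] ⇒ (1 − 1/3z)y_{n+1} = (1 + 2/3z)y_n
  ⇒ R(z) = (1 + 2/3z)/(1 − 1/3z).

Solve |R(x)|<1 on ℝ⁻.
x=-0.72: |R|=0.4194
R=−1: 1+2/3x = −1+1/3x ⇒ -1/3x=2 ⇒ x=2/(-1/3)=-6.0000
Confirm numerically:
  x=-5.479: |R|=0.93855 <1
  x=-5.423: |R|=0.93150 <1
  x=-3.137: |R|=0.53349 <1
  x=-3.050: |R|=0.51240 <1
  x=-6.548: |R|=1.05739 >1
  x=-6.387: |R|=1.04123 >1
  x=-6.104: |R|=1.01142 >1
Interval (-6.0000, 0).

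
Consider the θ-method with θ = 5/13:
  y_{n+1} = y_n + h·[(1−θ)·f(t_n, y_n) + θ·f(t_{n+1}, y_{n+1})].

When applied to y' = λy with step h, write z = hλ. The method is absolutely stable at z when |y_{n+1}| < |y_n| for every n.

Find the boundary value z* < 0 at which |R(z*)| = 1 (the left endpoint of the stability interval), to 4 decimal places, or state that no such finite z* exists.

z* = -8.6667.

Test eqn y'=λy, z=hλ:
  y_{n+1} = y_n + z·[8/13·y_n + 5/13·y_{n+1}] ⇒ (1 − 5/13z)y_{n+1} = (1 + 8/13z)y_n
  so R(z) = (1 + 8/13z)/(1 − 5/13z).

Boundary: |R(x)|=1, x<0.
x=-1.04: |R|=0.2571
R=−1: 1+8/13x = −1+5/13x ⇒ -3/13x=2 ⇒ x=2/(-3/13)=-8.6667
Confirm numerically:
  x=-8.418: |R|=0.98646 <1
  x=-7.814: |R|=0.95087 <1
  x=-5.828: |R|=0.79791 <1
  x=-9.259: |R|=1.02997 >1
  x=-9.031: |R|=1.01879 >1
  x=-8.748: |R|=1.00430 >1
Stable set (-8.6667, 0).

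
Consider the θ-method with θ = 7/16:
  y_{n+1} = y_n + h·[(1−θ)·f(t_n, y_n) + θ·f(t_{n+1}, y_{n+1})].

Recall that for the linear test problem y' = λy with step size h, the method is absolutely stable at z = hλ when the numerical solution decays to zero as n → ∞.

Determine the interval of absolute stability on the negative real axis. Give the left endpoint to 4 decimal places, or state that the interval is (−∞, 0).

(-16.0000, 0).

Set f=λy, z=hλ:
  y_{n+1} = y_n + z·[9/16·y_n + 7/16·y_{n+1}] ⇒ (1 − 7/16z)y_{n+1} = (1 + 9/16z)y_n
  so R(z) = (1 + 9/16z)/(1 − 7/16z).

Boundary: |R(x)|=1, x<0.
x=-0.51: |R|=0.5830
R=−1: 1+9/16x = −1+7/16x ⇒ -1/8x=2 ⇒ x=2/(-1/8)=-16.0000
Confirm numerically:
  x=-11.469: |R|=0.90588 <1
  x=-11.372: |R|=0.90318 <1
  x=-8.838: |R|=0.81604 <1
  x=-8.309: |R|=0.79259 <1
  x=-16.226: |R|=1.00349 >1
  x=-16.022: |R|=1.00034 >1
So |R|<1 on (-16.0000, 0).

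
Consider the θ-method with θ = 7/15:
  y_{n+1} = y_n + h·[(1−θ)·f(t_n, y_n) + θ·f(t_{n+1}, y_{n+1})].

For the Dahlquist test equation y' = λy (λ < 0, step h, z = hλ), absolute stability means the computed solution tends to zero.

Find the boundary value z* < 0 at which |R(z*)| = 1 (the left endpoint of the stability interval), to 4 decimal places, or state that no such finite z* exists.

left endpoint -30.0000.

With y'=λy (z=hλ):
  y_{n+1} = y_n + z·[8/15·y_n + 7/15·y_{n+1}] ⇒ (1 − 7/15z)y_{n+1} = (1 + 8/15z)y_n
  Hence R(z) = (1 + 8/15z)/(1 − 7/15z).

Solve |R(x)|<1 on ℝ⁻.
x=-1.7: |R|=0.0520
R=−1: 1+8/15x = −1+7/15x ⇒ -1/15x=2 ⇒ x=2/(-1/15)=-30.0000
Confirm numerically:
  x=-28.641: |R|=0.99369 <1
  x=-24.042: |R|=0.96749 <1
  x=-18.506: |R|=0.92048 <1
  x=-16.601: |R|=0.89788 <1
  x=-30.568: |R|=1.00248 >1
  x=-30.154: |R|=1.00068 >1
Interval (-30.0000, 0).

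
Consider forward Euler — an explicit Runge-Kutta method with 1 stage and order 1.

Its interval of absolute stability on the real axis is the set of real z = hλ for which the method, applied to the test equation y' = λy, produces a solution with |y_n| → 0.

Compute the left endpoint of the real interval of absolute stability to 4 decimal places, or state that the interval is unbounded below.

Test eqn y'=λy, z=hλ:
  order 1, 1-stage ⇒ R(z)=1+z
  (e.g. R(-1.46)=-0.46000, |R|=0.46000)

Boundary: |R(x)|=1, x<0.
x=-1.46: |R|=0.4600
|R(-2.3)|=1.3000 |R(-1.96)|=0.9600 |R(-1.45)|=0.4500
Bisect:
  x_lo=-2.8318 |R|=1.8318  x_hi=-0.3519 |R|=0.6481
  mid=-1.59183 |R|=0.59183 →hi
  mid=-2.21182 |R|=1.21182 →lo
  mid=-1.90182 |R|=0.90182 →hi
  mid=-2.05682 |R|=1.05682 →lo
  mid=-1.97932 |R|=0.97932 →hi
  mid=-2.01807 |R|=1.01807 →lo
  mid=-1.99870 |R|=0.99870 →hi
  mid=-2.00838 |R|=1.00838 →lo
  mid=-2.00354 |R|=1.00354 →lo
  ...
  [-2.00006,-1.99991] ⇒ x*=-2.0000
Stable set (-2.0000, 0).

left endpoint -2.0000.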